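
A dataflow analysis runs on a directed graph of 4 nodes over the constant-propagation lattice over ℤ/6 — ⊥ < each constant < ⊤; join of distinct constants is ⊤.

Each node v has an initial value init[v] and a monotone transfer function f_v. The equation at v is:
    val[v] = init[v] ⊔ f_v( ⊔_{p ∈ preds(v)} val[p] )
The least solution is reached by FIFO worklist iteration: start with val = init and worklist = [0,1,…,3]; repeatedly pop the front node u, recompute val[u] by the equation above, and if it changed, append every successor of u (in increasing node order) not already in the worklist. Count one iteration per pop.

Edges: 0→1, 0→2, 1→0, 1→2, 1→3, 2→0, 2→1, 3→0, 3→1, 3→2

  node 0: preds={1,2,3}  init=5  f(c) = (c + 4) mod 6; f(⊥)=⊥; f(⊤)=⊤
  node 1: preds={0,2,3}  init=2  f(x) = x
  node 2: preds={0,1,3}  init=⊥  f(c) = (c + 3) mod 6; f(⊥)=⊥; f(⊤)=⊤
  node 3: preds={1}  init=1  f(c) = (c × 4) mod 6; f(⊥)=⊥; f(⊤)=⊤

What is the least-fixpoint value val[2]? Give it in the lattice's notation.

Worklist (7 pops):
  #1 pop 0: in=⊤ → ⊤ (was 5); enqueue []
  #2 pop 1: in=⊤ → ⊤ (was 2); enqueue [0]
  #3 pop 2: in=⊤ → ⊤ (was ⊥); enqueue [1]
  #4 pop 3: in=⊤ → ⊤ (was 1); enqueue [2]
  #5 pop 0: in=⊤ → ⊤ (no change)
  #6 pop 1: in=⊤ → ⊤ (no change)
  #7 pop 2: in=⊤ → ⊤ (no change)

Fixpoint:
  val[0] = ⊤
  val[1] = ⊤
  val[2] = ⊤
  val[3] = ⊤

⊤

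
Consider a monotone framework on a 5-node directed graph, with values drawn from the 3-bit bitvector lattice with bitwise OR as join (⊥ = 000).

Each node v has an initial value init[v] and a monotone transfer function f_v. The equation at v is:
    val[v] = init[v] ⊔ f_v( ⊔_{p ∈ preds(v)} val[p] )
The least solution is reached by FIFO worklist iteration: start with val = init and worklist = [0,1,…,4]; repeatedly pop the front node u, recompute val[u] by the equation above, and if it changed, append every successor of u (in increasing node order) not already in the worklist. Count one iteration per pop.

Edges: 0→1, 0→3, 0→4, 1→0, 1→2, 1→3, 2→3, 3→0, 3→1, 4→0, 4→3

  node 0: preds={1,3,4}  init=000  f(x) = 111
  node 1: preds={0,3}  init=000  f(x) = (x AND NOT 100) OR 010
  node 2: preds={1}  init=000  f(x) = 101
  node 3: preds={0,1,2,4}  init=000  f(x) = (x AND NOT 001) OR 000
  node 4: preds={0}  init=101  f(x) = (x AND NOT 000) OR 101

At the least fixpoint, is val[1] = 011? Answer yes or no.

yes

Trace (8 dequeues):
  [1] u=0 | in 101 | out 111 | prev 000 | push {}
  [2] u=1 | in 111 | out 011 | prev 000 | push {0}
  [3] u=2 | in 011 | out 101 | prev 000 | push {}
  [4] u=3 | in 111 | out 110 | prev 000 | push {1}
  [5] u=4 | in 111 | out 111 | prev 101 | push {3}
  [6] u=0 | in 111 | out 111 | ==
  [7] u=1 | in 111 | out 011 | ==
  [8] u=3 | in 111 | out 110 | ==

Converged values:
  [0] 111
  [1] 011
  [2] 101
  [3] 110
  [4] 111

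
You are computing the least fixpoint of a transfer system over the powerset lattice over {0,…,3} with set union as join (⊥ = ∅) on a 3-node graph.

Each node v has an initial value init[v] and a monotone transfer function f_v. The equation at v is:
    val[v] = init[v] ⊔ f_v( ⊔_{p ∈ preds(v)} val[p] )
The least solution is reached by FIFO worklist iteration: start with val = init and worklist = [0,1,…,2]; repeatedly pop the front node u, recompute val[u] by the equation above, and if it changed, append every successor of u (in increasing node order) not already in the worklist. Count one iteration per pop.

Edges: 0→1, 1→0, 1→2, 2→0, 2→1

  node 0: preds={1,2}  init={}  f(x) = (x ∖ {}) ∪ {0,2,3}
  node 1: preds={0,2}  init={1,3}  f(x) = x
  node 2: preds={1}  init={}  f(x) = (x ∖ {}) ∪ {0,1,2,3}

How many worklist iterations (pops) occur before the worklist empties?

5

Trace (5 dequeues):
  [1] u=0 | in {1,3} | out {0,1,2,3} | prev {} | push {}
  [2] u=1 | in {0,1,2,3} | out {0,1,2,3} | prev {1,3} | push {0}
  [3] u=2 | in {0,1,2,3} | out {0,1,2,3} | prev {} | push {1}
  [4] u=0 | in {0,1,2,3} | out {0,1,2,3} | ==
  [5] u=1 | in {0,1,2,3} | out {0,1,2,3} | ==

Converged values:
  [0] {0,1,2,3}
  [1] {0,1,2,3}
  [2] {0,1,2,3}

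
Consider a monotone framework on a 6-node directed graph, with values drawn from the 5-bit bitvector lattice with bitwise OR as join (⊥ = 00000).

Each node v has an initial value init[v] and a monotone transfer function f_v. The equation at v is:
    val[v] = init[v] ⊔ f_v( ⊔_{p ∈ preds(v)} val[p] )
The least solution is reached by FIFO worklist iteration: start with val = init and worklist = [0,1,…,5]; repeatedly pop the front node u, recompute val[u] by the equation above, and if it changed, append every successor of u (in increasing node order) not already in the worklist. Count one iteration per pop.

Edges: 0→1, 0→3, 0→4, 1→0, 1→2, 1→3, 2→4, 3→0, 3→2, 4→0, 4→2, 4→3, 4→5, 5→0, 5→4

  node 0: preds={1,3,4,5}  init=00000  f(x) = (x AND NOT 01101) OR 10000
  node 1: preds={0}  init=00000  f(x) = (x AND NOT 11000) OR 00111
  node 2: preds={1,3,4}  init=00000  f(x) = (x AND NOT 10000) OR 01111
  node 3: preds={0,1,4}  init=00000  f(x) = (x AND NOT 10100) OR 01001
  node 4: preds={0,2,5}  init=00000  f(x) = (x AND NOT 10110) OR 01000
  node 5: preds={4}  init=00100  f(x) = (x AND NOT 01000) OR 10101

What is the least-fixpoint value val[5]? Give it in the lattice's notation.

Trace (11 dequeues):
  [1] u=0 | in 00100 | out 10000 | prev 00000 | push {}
  [2] u=1 | in 10000 | out 00111 | prev 00000 | push {0}
  [3] u=2 | in 00111 | out 01111 | prev 00000 | push {}
  [4] u=3 | in 10111 | out 01011 | prev 00000 | push {2}
  [5] u=4 | in 11111 | out 01001 | prev 00000 | push {3}
  [6] u=5 | in 01001 | out 10101 | prev 00100 | push {4}
  [7] u=0 | in 11111 | out 10010 | prev 10000 | push {1}
  [8] u=2 | in 01111 | out 01111 | ==
  [9] u=3 | in 11111 | out 01011 | ==
  [10] u=4 | in 11111 | out 01001 | ==
  [11] u=1 | in 10010 | out 00111 | ==

Converged values:
  [0] 10010
  [1] 00111
  [2] 01111
  [3] 01011
  [4] 01001
  [5] 10101

10101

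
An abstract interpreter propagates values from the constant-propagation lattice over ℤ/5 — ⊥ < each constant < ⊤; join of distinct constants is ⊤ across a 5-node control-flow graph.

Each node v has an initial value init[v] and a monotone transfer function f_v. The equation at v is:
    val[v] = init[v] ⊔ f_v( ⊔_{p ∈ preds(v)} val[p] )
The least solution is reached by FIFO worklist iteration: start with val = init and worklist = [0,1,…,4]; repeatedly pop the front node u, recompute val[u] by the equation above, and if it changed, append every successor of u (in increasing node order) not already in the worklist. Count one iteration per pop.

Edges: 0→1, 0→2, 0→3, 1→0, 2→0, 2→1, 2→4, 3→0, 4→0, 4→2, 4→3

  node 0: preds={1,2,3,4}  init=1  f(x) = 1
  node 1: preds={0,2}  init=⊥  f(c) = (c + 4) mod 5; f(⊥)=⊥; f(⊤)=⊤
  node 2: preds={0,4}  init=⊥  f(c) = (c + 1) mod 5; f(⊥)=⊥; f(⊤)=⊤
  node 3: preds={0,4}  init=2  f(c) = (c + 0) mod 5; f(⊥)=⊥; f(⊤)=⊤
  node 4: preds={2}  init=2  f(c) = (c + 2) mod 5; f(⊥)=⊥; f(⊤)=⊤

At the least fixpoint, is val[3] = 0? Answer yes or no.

no

Trace (10 dequeues):
  [1] u=0 | in 2 | out 1 | ==
  [2] u=1 | in 1 | out 0 | prev ⊥ | push {0}
  [3] u=2 | in ⊤ | out ⊤ | prev ⊥ | push {1}
  [4] u=3 | in ⊤ | out ⊤ | prev 2 | push {}
  [5] u=4 | in ⊤ | out ⊤ | prev 2 | push {2,3}
  [6] u=0 | in ⊤ | out 1 | ==
  [7] u=1 | in ⊤ | out ⊤ | prev 0 | push {0}
  [8] u=2 | in ⊤ | out ⊤ | ==
  [9] u=3 | in ⊤ | out ⊤ | ==
  [10] u=0 | in ⊤ | out 1 | ==

Converged values:
  [0] 1
  [1] ⊤
  [2] ⊤
  [3] ⊤
  [4] ⊤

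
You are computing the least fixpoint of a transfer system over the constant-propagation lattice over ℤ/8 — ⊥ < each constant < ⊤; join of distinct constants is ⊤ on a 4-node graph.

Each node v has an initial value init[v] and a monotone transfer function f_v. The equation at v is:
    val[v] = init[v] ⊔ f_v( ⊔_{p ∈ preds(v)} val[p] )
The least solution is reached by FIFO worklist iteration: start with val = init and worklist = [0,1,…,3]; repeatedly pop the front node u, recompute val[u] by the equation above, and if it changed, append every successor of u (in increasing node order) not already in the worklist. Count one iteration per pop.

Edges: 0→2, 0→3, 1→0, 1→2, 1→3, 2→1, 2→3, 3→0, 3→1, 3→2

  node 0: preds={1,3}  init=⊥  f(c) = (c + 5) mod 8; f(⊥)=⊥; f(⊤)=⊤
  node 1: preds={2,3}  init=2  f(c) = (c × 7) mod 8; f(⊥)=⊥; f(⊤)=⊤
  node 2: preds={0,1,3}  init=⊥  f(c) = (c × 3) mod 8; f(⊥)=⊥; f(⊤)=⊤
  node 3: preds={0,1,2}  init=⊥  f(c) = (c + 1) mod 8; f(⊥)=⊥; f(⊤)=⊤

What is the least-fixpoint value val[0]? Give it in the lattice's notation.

Worklist (8 pops):
  #1 pop 0: in=2 → 7 (was ⊥); enqueue []
  #2 pop 1: in=⊥ → 2 (no change)
  #3 pop 2: in=⊤ → ⊤ (was ⊥); enqueue [1]
  #4 pop 3: in=⊤ → ⊤ (was ⊥); enqueue [0,2]
  #5 pop 1: in=⊤ → ⊤ (was 2); enqueue [3]
  #6 pop 0: in=⊤ → ⊤ (was 7); enqueue []
  #7 pop 2: in=⊤ → ⊤ (no change)
  #8 pop 3: in=⊤ → ⊤ (no change)

Fixpoint:
  val[0] = ⊤
  val[1] = ⊤
  val[2] = ⊤
  val[3] = ⊤

⊤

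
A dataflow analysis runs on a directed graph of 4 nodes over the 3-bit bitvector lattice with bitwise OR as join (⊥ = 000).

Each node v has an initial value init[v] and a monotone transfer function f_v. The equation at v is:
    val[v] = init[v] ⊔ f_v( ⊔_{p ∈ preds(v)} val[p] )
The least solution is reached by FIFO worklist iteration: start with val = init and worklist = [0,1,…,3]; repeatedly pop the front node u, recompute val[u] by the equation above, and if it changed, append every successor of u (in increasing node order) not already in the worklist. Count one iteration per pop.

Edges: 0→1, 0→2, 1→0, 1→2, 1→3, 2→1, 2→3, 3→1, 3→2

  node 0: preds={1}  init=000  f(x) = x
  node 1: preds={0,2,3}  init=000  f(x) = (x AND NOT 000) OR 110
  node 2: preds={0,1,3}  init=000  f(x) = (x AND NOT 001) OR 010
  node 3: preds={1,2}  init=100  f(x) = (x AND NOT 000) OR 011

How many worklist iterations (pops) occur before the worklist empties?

11

Worklist (11 pops):
  #1 pop 0: in=000 → 000 (no change)
  #2 pop 1: in=100 → 110 (was 000); enqueue [0]
  #3 pop 2: in=110 → 110 (was 000); enqueue [1]
  #4 pop 3: in=110 → 111 (was 100); enqueue [2]
  #5 pop 0: in=110 → 110 (was 000); enqueue []
  #6 pop 1: in=111 → 111 (was 110); enqueue [0,3]
  #7 pop 2: in=111 → 110 (no change)
  #8 pop 0: in=111 → 111 (was 110); enqueue [1,2]
  #9 pop 3: in=111 → 111 (no change)
  #10 pop 1: in=111 → 111 (no change)
  #11 pop 2: in=111 → 110 (no change)

Fixpoint:
  val[0] = 111
  val[1] = 111
  val[2] = 110
  val[3] = 111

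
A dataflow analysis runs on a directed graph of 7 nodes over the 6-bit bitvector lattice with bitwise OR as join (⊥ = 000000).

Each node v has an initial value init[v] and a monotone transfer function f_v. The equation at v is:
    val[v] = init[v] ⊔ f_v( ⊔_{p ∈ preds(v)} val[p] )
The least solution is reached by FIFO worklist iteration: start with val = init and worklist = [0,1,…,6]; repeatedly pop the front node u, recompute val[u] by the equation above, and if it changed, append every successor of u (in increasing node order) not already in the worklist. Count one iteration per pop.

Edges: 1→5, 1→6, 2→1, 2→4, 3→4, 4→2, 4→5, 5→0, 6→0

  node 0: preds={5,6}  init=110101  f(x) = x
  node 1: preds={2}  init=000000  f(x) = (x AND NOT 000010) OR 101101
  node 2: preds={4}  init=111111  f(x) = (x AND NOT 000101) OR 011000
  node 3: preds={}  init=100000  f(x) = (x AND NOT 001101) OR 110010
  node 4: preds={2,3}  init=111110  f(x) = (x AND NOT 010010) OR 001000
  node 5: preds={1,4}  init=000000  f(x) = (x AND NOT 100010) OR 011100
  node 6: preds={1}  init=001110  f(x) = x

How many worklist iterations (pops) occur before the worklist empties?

Iteration log — 9 steps:
  step 1. node 0  ⊔preds=001110  new=111111  old=110101  +wl: 
  step 2. node 1  ⊔preds=111111  new=111101  old=000000  +wl: 
  step 3. node 2  ⊔preds=111110  new=111111  stable
  step 4. node 3  ⊔preds=000000  new=110010  old=100000  +wl: 
  step 5. node 4  ⊔preds=111111  new=111111  old=111110  +wl: 2
  step 6. node 5  ⊔preds=111111  new=011101  old=000000  +wl: 0
  step 7. node 6  ⊔preds=111101  new=111111  old=001110  +wl: 
  step 8. node 2  ⊔preds=111111  new=111111  stable
  step 9. node 0  ⊔preds=111111  new=111111  stable

Least fixpoint reached:
  node 0: 111111
  node 1: 111101
  node 2: 111111
  node 3: 110010
  node 4: 111111
  node 5: 011101
  node 6: 111111

9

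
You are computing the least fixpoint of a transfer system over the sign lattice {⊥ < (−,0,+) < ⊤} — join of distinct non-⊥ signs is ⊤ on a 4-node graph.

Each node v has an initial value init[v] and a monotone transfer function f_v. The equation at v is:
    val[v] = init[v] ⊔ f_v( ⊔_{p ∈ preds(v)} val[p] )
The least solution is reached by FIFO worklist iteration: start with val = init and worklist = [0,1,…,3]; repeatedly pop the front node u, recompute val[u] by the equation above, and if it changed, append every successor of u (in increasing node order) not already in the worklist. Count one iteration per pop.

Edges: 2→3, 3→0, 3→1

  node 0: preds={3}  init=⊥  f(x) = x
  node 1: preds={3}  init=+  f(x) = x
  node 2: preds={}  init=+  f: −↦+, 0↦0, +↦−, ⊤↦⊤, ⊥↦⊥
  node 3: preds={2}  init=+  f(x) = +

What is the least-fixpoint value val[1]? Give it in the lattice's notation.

+

Worklist (4 pops):
  #1 pop 0: in=+ → + (was ⊥); enqueue []
  #2 pop 1: in=+ → + (no change)
  #3 pop 2: in=⊥ → + (no change)
  #4 pop 3: in=+ → + (no change)

Fixpoint:
  val[0] = +
  val[1] = +
  val[2] = +
  val[3] = +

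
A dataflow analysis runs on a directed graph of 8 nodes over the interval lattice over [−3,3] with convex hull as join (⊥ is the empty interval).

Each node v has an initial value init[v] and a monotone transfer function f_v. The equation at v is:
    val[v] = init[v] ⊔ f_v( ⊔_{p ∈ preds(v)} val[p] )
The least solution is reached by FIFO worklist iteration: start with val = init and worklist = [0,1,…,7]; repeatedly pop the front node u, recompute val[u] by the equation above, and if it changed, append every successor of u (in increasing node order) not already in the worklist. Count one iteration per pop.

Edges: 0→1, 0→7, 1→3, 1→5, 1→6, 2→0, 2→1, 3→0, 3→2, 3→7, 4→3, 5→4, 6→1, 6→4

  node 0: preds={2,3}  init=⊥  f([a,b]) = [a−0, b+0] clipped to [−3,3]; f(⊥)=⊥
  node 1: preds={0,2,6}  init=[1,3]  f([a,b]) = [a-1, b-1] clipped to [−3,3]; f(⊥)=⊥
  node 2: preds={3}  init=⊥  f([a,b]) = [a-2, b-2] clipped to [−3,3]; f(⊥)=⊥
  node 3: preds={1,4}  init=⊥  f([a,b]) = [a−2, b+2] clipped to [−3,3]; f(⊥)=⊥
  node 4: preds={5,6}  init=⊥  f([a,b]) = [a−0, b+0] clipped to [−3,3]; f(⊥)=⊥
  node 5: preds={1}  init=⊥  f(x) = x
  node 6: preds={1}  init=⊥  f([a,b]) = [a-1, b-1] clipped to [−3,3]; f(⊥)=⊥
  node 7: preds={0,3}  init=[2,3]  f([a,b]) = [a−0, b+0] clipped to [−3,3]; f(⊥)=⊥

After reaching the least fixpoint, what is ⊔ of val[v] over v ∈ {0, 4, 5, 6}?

Iteration log — 23 steps:
  step 1. node 0  ⊔preds=⊥  new=⊥  stable
  step 2. node 1  ⊔preds=⊥  new=[1,3]  stable
  step 3. node 2  ⊔preds=⊥  new=⊥  stable
  step 4. node 3  ⊔preds=[1,3]  new=[-1,3]  old=⊥  +wl: 0,2
  step 5. node 4  ⊔preds=⊥  new=⊥  stable
  step 6. node 5  ⊔preds=[1,3]  new=[1,3]  old=⊥  +wl: 4
  step 7. node 6  ⊔preds=[1,3]  new=[0,2]  old=⊥  +wl: 1
  step 8. node 7  ⊔preds=[-1,3]  new=[-1,3]  old=[2,3]  +wl: 
  step 9. node 0  ⊔preds=[-1,3]  new=[-1,3]  old=⊥  +wl: 7
  step 10. node 2  ⊔preds=[-1,3]  new=[-3,1]  old=⊥  +wl: 0
  step 11. node 4  ⊔preds=[0,3]  new=[0,3]  old=⊥  +wl: 3
  step 12. node 1  ⊔preds=[-3,3]  new=[-3,3]  old=[1,3]  +wl: 5,6
  step 13. node 7  ⊔preds=[-1,3]  new=[-1,3]  stable
  step 14. node 0  ⊔preds=[-3,3]  new=[-3,3]  old=[-1,3]  +wl: 1,7
  step 15. node 3  ⊔preds=[-3,3]  new=[-3,3]  old=[-1,3]  +wl: 0,2
  step 16. node 5  ⊔preds=[-3,3]  new=[-3,3]  old=[1,3]  +wl: 4
  step 17. node 6  ⊔preds=[-3,3]  new=[-3,2]  old=[0,2]  +wl: 
  step 18. node 1  ⊔preds=[-3,3]  new=[-3,3]  stable
  step 19. node 7  ⊔preds=[-3,3]  new=[-3,3]  old=[-1,3]  +wl: 
  step 20. node 0  ⊔preds=[-3,3]  new=[-3,3]  stable
  step 21. node 2  ⊔preds=[-3,3]  new=[-3,1]  stable
  step 22. node 4  ⊔preds=[-3,3]  new=[-3,3]  old=[0,3]  +wl: 3
  step 23. node 3  ⊔preds=[-3,3]  new=[-3,3]  stable

Least fixpoint reached:
  node 0: [-3,3]
  node 1: [-3,3]
  node 2: [-3,1]
  node 3: [-3,3]
  node 4: [-3,3]
  node 5: [-3,3]
  node 6: [-3,2]
  node 7: [-3,3]

[-3,3]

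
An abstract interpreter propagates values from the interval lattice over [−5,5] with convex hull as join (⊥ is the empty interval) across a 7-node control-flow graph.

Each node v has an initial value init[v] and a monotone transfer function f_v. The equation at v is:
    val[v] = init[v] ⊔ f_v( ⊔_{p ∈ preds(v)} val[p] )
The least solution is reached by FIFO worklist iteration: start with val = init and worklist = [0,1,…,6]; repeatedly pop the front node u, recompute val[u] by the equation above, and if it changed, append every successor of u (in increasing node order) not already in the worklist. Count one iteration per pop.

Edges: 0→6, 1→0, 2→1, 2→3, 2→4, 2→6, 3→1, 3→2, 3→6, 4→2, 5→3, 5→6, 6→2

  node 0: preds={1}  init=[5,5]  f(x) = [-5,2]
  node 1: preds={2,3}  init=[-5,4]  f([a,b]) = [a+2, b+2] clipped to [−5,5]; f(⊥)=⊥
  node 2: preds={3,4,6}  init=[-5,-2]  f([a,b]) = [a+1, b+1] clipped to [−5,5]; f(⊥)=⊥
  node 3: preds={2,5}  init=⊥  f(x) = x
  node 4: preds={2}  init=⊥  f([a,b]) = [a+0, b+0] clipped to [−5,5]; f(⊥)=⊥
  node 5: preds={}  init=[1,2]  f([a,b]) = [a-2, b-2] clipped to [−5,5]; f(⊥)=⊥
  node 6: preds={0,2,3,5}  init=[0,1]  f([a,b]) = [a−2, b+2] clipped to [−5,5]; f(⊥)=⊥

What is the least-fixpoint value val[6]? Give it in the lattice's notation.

Iteration log — 16 steps:
  step 1. node 0  ⊔preds=[-5,4]  new=[-5,5]  old=[5,5]  +wl: 
  step 2. node 1  ⊔preds=[-5,-2]  new=[-5,4]  stable
  step 3. node 2  ⊔preds=[0,1]  new=[-5,2]  old=[-5,-2]  +wl: 1
  step 4. node 3  ⊔preds=[-5,2]  new=[-5,2]  old=⊥  +wl: 2
  step 5. node 4  ⊔preds=[-5,2]  new=[-5,2]  old=⊥  +wl: 
  step 6. node 5  ⊔preds=⊥  new=[1,2]  stable
  step 7. node 6  ⊔preds=[-5,5]  new=[-5,5]  old=[0,1]  +wl: 
  step 8. node 1  ⊔preds=[-5,2]  new=[-5,4]  stable
  step 9. node 2  ⊔preds=[-5,5]  new=[-5,5]  old=[-5,2]  +wl: 1,3,4,6
  step 10. node 1  ⊔preds=[-5,5]  new=[-5,5]  old=[-5,4]  +wl: 0
  step 11. node 3  ⊔preds=[-5,5]  new=[-5,5]  old=[-5,2]  +wl: 1,2
  step 12. node 4  ⊔preds=[-5,5]  new=[-5,5]  old=[-5,2]  +wl: 
  step 13. node 6  ⊔preds=[-5,5]  new=[-5,5]  stable
  step 14. node 0  ⊔preds=[-5,5]  new=[-5,5]  stable
  step 15. node 1  ⊔preds=[-5,5]  new=[-5,5]  stable
  step 16. node 2  ⊔preds=[-5,5]  new=[-5,5]  stable

Least fixpoint reached:
  node 0: [-5,5]
  node 1: [-5,5]
  node 2: [-5,5]
  node 3: [-5,5]
  node 4: [-5,5]
  node 5: [1,2]
  node 6: [-5,5]

[-5,5]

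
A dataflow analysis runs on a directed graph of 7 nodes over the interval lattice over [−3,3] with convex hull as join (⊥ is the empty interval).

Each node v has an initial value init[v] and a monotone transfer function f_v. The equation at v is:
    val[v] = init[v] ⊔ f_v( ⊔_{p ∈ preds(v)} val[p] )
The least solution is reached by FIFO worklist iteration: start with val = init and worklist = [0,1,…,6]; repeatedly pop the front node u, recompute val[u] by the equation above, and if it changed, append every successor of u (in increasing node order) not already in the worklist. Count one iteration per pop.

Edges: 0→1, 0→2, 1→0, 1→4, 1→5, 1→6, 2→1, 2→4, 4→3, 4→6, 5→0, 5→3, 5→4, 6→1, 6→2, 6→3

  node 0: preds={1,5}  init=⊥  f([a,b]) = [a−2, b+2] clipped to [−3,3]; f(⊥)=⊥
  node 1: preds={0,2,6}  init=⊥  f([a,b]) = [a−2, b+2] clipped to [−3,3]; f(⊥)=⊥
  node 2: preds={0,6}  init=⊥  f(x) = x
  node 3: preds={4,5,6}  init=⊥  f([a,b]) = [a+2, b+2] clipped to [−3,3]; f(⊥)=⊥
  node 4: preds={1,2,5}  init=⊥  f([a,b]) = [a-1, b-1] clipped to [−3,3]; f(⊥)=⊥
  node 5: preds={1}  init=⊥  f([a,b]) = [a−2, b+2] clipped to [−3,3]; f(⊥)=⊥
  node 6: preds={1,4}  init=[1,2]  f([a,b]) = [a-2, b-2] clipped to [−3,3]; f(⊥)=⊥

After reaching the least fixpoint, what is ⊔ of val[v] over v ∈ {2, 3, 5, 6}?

Iteration log — 18 steps:
  step 1. node 0  ⊔preds=⊥  new=⊥  stable
  step 2. node 1  ⊔preds=[1,2]  new=[-1,3]  old=⊥  +wl: 0
  step 3. node 2  ⊔preds=[1,2]  new=[1,2]  old=⊥  +wl: 1
  step 4. node 3  ⊔preds=[1,2]  new=[3,3]  old=⊥  +wl: 
  step 5. node 4  ⊔preds=[-1,3]  new=[-2,2]  old=⊥  +wl: 3
  step 6. node 5  ⊔preds=[-1,3]  new=[-3,3]  old=⊥  +wl: 4
  step 7. node 6  ⊔preds=[-2,3]  new=[-3,2]  old=[1,2]  +wl: 2
  step 8. node 0  ⊔preds=[-3,3]  new=[-3,3]  old=⊥  +wl: 
  step 9. node 1  ⊔preds=[-3,3]  new=[-3,3]  old=[-1,3]  +wl: 0,5,6
  step 10. node 3  ⊔preds=[-3,3]  new=[-1,3]  old=[3,3]  +wl: 
  step 11. node 4  ⊔preds=[-3,3]  new=[-3,2]  old=[-2,2]  +wl: 3
  step 12. node 2  ⊔preds=[-3,3]  new=[-3,3]  old=[1,2]  +wl: 1,4
  step 13. node 0  ⊔preds=[-3,3]  new=[-3,3]  stable
  step 14. node 5  ⊔preds=[-3,3]  new=[-3,3]  stable
  step 15. node 6  ⊔preds=[-3,3]  new=[-3,2]  stable
  step 16. node 3  ⊔preds=[-3,3]  new=[-1,3]  stable
  step 17. node 1  ⊔preds=[-3,3]  new=[-3,3]  stable
  step 18. node 4  ⊔preds=[-3,3]  new=[-3,2]  stable

Least fixpoint reached:
  node 0: [-3,3]
  node 1: [-3,3]
  node 2: [-3,3]
  node 3: [-1,3]
  node 4: [-3,2]
  node 5: [-3,3]
  node 6: [-3,2]

[-3,3]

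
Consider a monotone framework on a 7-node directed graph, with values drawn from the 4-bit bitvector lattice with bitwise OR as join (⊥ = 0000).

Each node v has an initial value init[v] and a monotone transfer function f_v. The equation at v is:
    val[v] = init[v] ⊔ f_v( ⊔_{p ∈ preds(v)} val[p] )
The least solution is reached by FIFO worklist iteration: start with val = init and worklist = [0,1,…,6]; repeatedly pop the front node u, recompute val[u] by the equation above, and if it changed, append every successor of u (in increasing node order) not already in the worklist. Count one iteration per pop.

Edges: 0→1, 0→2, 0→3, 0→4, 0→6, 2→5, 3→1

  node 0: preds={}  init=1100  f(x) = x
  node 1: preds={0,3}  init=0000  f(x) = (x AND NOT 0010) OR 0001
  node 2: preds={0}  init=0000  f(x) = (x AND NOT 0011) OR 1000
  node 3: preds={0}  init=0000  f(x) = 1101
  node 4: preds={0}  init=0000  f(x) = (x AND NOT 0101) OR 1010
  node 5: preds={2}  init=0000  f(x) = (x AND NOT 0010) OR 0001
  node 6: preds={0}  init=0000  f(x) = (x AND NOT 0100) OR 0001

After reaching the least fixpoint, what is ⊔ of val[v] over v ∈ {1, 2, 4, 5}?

Iteration log — 8 steps:
  step 1. node 0  ⊔preds=0000  new=1100  stable
  step 2. node 1  ⊔preds=1100  new=1101  old=0000  +wl: 
  step 3. node 2  ⊔preds=1100  new=1100  old=0000  +wl: 
  step 4. node 3  ⊔preds=1100  new=1101  old=0000  +wl: 1
  step 5. node 4  ⊔preds=1100  new=1010  old=0000  +wl: 
  step 6. node 5  ⊔preds=1100  new=1101  old=0000  +wl: 
  step 7. node 6  ⊔preds=1100  new=1001  old=0000  +wl: 
  step 8. node 1  ⊔preds=1101  new=1101  stable

Least fixpoint reached:
  node 0: 1100
  node 1: 1101
  node 2: 1100
  node 3: 1101
  node 4: 1010
  node 5: 1101
  node 6: 1001

1111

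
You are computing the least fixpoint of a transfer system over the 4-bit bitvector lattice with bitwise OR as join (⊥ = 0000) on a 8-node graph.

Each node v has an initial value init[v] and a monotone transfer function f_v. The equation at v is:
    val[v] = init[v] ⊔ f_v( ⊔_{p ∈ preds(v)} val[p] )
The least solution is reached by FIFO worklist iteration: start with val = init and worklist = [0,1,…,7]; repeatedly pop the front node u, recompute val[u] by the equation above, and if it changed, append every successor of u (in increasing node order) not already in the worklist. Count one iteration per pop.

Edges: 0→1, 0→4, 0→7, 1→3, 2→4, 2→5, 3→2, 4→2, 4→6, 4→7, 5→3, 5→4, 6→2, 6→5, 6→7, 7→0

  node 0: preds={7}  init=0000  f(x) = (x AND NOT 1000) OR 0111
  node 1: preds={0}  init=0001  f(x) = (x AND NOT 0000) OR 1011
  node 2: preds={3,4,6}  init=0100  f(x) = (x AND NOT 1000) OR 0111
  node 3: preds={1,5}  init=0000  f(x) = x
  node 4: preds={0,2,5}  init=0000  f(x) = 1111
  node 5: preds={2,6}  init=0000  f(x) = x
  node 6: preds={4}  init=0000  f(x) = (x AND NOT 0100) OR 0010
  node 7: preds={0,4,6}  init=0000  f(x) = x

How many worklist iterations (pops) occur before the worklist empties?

15

Trace (15 dequeues):
  [1] u=0 | in 0000 | out 0111 | prev 0000 | push {}
  [2] u=1 | in 0111 | out 1111 | prev 0001 | push {}
  [3] u=2 | in 0000 | out 0111 | prev 0100 | push {}
  [4] u=3 | in 1111 | out 1111 | prev 0000 | push {2}
  [5] u=4 | in 0111 | out 1111 | prev 0000 | push {}
  [6] u=5 | in 0111 | out 0111 | prev 0000 | push {3,4}
  [7] u=6 | in 1111 | out 1011 | prev 0000 | push {5}
  [8] u=7 | in 1111 | out 1111 | prev 0000 | push {0}
  [9] u=2 | in 1111 | out 0111 | ==
  [10] u=3 | in 1111 | out 1111 | ==
  [11] u=4 | in 0111 | out 1111 | ==
  [12] u=5 | in 1111 | out 1111 | prev 0111 | push {3,4}
  [13] u=0 | in 1111 | out 0111 | ==
  [14] u=3 | in 1111 | out 1111 | ==
  [15] u=4 | in 1111 | out 1111 | ==

Converged values:
  [0] 0111
  [1] 1111
  [2] 0111
  [3] 1111
  [4] 1111
  [5] 1111
  [6] 1011
  [7] 1111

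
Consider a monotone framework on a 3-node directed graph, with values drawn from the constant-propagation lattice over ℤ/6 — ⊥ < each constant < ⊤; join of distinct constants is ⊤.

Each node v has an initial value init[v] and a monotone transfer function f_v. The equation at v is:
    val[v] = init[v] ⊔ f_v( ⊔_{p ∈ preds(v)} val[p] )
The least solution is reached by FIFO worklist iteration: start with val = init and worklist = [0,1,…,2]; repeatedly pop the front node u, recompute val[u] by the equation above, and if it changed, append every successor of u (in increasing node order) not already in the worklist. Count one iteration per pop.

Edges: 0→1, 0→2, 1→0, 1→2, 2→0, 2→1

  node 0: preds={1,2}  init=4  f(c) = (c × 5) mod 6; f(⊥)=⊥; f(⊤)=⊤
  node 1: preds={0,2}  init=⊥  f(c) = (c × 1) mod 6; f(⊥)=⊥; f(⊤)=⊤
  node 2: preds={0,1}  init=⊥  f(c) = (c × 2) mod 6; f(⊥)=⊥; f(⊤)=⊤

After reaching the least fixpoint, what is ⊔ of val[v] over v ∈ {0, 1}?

Worklist (8 pops):
  #1 pop 0: in=⊥ → 4 (no change)
  #2 pop 1: in=4 → 4 (was ⊥); enqueue [0]
  #3 pop 2: in=4 → 2 (was ⊥); enqueue [1]
  #4 pop 0: in=⊤ → ⊤ (was 4); enqueue [2]
  #5 pop 1: in=⊤ → ⊤ (was 4); enqueue [0]
  #6 pop 2: in=⊤ → ⊤ (was 2); enqueue [1]
  #7 pop 0: in=⊤ → ⊤ (no change)
  #8 pop 1: in=⊤ → ⊤ (no change)

Fixpoint:
  val[0] = ⊤
  val[1] = ⊤
  val[2] = ⊤

⊤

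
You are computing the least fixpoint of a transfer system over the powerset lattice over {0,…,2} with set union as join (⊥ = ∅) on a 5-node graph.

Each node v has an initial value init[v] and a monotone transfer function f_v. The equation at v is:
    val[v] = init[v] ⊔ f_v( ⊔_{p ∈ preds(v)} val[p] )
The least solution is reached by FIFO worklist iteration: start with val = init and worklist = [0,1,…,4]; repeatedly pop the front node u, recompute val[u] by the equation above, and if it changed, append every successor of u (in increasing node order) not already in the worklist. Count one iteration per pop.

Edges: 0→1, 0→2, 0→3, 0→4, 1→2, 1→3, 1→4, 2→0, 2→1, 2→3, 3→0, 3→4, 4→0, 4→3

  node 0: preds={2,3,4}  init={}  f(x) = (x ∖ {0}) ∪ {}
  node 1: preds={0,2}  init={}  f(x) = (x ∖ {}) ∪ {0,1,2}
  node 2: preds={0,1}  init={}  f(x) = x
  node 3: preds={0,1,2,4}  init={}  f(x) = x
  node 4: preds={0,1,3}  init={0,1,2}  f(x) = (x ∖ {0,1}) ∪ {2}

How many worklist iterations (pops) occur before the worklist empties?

7

Trace (7 dequeues):
  [1] u=0 | in {0,1,2} | out {1,2} | prev {} | push {}
  [2] u=1 | in {1,2} | out {0,1,2} | prev {} | push {}
  [3] u=2 | in {0,1,2} | out {0,1,2} | prev {} | push {0,1}
  [4] u=3 | in {0,1,2} | out {0,1,2} | prev {} | push {}
  [5] u=4 | in {0,1,2} | out {0,1,2} | ==
  [6] u=0 | in {0,1,2} | out {1,2} | ==
  [7] u=1 | in {0,1,2} | out {0,1,2} | ==

Converged values:
  [0] {1,2}
  [1] {0,1,2}
  [2] {0,1,2}
  [3] {0,1,2}
  [4] {0,1,2}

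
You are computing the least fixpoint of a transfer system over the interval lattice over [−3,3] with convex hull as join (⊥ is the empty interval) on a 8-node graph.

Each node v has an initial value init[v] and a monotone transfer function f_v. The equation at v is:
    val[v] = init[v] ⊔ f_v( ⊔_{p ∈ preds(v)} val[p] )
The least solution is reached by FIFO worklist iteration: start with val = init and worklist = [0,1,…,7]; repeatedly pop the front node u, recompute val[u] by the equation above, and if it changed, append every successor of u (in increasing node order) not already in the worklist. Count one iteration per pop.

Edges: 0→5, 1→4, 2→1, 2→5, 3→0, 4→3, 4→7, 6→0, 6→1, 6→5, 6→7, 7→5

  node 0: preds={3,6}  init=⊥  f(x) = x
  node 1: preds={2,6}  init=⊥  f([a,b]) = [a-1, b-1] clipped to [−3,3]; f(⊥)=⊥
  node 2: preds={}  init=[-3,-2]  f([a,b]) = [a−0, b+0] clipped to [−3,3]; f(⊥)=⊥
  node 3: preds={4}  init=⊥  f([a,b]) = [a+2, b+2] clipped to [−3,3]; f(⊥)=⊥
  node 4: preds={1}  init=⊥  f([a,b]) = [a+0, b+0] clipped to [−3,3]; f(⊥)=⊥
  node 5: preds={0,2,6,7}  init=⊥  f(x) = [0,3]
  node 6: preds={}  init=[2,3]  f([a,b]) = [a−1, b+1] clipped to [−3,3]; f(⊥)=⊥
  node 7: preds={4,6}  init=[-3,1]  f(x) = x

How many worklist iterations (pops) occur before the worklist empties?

12

Worklist (12 pops):
  #1 pop 0: in=[2,3] → [2,3] (was ⊥); enqueue []
  #2 pop 1: in=[-3,3] → [-3,2] (was ⊥); enqueue []
  #3 pop 2: in=⊥ → [-3,-2] (no change)
  #4 pop 3: in=⊥ → ⊥ (no change)
  #5 pop 4: in=[-3,2] → [-3,2] (was ⊥); enqueue [3]
  #6 pop 5: in=[-3,3] → [0,3] (was ⊥); enqueue []
  #7 pop 6: in=⊥ → [2,3] (no change)
  #8 pop 7: in=[-3,3] → [-3,3] (was [-3,1]); enqueue [5]
  #9 pop 3: in=[-3,2] → [-1,3] (was ⊥); enqueue [0]
  #10 pop 5: in=[-3,3] → [0,3] (no change)
  #11 pop 0: in=[-1,3] → [-1,3] (was [2,3]); enqueue [5]
  #12 pop 5: in=[-3,3] → [0,3] (no change)

Fixpoint:
  val[0] = [-1,3]
  val[1] = [-3,2]
  val[2] = [-3,-2]
  val[3] = [-1,3]
  val[4] = [-3,2]
  val[5] = [0,3]
  val[6] = [2,3]
  val[7] = [-3,3]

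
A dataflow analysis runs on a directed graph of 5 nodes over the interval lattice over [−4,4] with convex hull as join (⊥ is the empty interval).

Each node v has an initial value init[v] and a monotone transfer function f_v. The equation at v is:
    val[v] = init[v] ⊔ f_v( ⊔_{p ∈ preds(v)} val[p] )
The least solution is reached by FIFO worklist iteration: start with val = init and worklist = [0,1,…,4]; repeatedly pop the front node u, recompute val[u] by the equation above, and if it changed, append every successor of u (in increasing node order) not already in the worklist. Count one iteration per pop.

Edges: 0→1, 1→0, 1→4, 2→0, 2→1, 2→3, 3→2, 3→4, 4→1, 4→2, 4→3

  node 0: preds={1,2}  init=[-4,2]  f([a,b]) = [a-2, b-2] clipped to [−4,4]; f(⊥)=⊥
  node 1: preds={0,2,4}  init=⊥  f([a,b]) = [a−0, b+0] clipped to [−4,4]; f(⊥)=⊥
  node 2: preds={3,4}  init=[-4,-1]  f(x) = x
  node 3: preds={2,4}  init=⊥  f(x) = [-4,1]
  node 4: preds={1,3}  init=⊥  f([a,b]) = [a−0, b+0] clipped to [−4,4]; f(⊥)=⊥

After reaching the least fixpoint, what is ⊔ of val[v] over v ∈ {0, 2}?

[-4,2]

Worklist (10 pops):
  #1 pop 0: in=[-4,-1] → [-4,2] (no change)
  #2 pop 1: in=[-4,2] → [-4,2] (was ⊥); enqueue [0]
  #3 pop 2: in=⊥ → [-4,-1] (no change)
  #4 pop 3: in=[-4,-1] → [-4,1] (was ⊥); enqueue [2]
  #5 pop 4: in=[-4,2] → [-4,2] (was ⊥); enqueue [1,3]
  #6 pop 0: in=[-4,2] → [-4,2] (no change)
  #7 pop 2: in=[-4,2] → [-4,2] (was [-4,-1]); enqueue [0]
  #8 pop 1: in=[-4,2] → [-4,2] (no change)
  #9 pop 3: in=[-4,2] → [-4,1] (no change)
  #10 pop 0: in=[-4,2] → [-4,2] (no change)

Fixpoint:
  val[0] = [-4,2]
  val[1] = [-4,2]
  val[2] = [-4,2]
  val[3] = [-4,1]
  val[4] = [-4,2]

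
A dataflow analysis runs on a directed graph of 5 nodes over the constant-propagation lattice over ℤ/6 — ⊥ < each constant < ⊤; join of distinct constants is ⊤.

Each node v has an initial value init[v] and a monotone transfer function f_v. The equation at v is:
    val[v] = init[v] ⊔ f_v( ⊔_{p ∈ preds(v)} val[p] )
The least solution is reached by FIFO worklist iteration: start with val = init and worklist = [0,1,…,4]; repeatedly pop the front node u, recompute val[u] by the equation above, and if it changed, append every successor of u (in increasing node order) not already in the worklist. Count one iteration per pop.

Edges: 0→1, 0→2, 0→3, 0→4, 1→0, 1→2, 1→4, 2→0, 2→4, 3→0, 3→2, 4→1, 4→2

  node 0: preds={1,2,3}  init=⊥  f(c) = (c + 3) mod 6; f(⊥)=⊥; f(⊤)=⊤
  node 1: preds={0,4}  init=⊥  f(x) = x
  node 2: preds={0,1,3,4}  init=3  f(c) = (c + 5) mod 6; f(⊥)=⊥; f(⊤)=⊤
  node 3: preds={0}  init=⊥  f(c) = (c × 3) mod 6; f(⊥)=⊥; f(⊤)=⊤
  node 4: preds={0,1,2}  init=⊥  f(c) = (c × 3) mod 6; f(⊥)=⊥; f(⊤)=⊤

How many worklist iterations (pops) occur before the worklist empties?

12

Iteration log — 12 steps:
  step 1. node 0  ⊔preds=3  new=0  old=⊥  +wl: 
  step 2. node 1  ⊔preds=0  new=0  old=⊥  +wl: 0
  step 3. node 2  ⊔preds=0  new=⊤  old=3  +wl: 
  step 4. node 3  ⊔preds=0  new=0  old=⊥  +wl: 2
  step 5. node 4  ⊔preds=⊤  new=⊤  old=⊥  +wl: 1
  step 6. node 0  ⊔preds=⊤  new=⊤  old=0  +wl: 3,4
  step 7. node 2  ⊔preds=⊤  new=⊤  stable
  step 8. node 1  ⊔preds=⊤  new=⊤  old=0  +wl: 0,2
  step 9. node 3  ⊔preds=⊤  new=⊤  old=0  +wl: 
  step 10. node 4  ⊔preds=⊤  new=⊤  stable
  step 11. node 0  ⊔preds=⊤  new=⊤  stable
  step 12. node 2  ⊔preds=⊤  new=⊤  stable

Least fixpoint reached:
  node 0: ⊤
  node 1: ⊤
  node 2: ⊤
  node 3: ⊤
  node 4: ⊤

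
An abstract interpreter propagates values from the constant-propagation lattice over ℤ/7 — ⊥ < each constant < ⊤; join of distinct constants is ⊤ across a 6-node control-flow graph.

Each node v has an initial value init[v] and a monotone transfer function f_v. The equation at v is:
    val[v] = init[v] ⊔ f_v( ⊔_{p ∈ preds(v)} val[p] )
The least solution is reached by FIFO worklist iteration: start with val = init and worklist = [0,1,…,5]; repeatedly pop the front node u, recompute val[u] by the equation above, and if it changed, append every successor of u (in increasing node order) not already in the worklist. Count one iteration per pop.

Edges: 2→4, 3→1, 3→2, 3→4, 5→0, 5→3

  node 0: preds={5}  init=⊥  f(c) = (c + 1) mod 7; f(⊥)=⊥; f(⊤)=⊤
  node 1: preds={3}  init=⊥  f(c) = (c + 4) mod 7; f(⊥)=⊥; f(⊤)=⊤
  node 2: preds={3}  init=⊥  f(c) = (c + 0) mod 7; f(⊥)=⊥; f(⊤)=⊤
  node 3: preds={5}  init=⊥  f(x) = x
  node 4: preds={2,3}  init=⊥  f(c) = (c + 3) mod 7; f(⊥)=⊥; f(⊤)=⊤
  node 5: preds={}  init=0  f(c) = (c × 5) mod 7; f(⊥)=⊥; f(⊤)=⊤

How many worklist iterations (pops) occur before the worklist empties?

9

Trace (9 dequeues):
  [1] u=0 | in 0 | out 1 | prev ⊥ | push {}
  [2] u=1 | in ⊥ | out ⊥ | ==
  [3] u=2 | in ⊥ | out ⊥ | ==
  [4] u=3 | in 0 | out 0 | prev ⊥ | push {1,2}
  [5] u=4 | in 0 | out 3 | prev ⊥ | push {}
  [6] u=5 | in ⊥ | out 0 | ==
  [7] u=1 | in 0 | out 4 | prev ⊥ | push {}
  [8] u=2 | in 0 | out 0 | prev ⊥ | push {4}
  [9] u=4 | in 0 | out 3 | ==

Converged values:
  [0] 1
  [1] 4
  [2] 0
  [3] 0
  [4] 3
  [5] 0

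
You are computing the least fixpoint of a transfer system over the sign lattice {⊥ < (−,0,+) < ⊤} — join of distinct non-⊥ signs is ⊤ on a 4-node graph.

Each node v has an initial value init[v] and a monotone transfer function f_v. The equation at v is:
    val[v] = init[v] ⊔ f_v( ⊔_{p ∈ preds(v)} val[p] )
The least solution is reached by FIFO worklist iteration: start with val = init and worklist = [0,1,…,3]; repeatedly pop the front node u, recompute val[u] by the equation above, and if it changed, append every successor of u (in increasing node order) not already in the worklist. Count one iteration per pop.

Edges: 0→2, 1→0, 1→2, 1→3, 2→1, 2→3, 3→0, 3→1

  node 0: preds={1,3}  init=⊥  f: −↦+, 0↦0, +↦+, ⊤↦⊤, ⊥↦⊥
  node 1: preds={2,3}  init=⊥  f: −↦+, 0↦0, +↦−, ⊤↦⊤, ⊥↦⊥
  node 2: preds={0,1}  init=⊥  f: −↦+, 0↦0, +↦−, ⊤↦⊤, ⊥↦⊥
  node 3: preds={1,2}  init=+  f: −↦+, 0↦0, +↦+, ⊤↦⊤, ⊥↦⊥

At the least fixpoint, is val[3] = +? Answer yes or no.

no

Iteration log — 9 steps:
  step 1. node 0  ⊔preds=+  new=+  old=⊥  +wl: 
  step 2. node 1  ⊔preds=+  new=−  old=⊥  +wl: 0
  step 3. node 2  ⊔preds=⊤  new=⊤  old=⊥  +wl: 1
  step 4. node 3  ⊔preds=⊤  new=⊤  old=+  +wl: 
  step 5. node 0  ⊔preds=⊤  new=⊤  old=+  +wl: 2
  step 6. node 1  ⊔preds=⊤  new=⊤  old=−  +wl: 0,3
  step 7. node 2  ⊔preds=⊤  new=⊤  stable
  step 8. node 0  ⊔preds=⊤  new=⊤  stable
  step 9. node 3  ⊔preds=⊤  new=⊤  stable

Least fixpoint reached:
  node 0: ⊤
  node 1: ⊤
  node 2: ⊤
  node 3: ⊤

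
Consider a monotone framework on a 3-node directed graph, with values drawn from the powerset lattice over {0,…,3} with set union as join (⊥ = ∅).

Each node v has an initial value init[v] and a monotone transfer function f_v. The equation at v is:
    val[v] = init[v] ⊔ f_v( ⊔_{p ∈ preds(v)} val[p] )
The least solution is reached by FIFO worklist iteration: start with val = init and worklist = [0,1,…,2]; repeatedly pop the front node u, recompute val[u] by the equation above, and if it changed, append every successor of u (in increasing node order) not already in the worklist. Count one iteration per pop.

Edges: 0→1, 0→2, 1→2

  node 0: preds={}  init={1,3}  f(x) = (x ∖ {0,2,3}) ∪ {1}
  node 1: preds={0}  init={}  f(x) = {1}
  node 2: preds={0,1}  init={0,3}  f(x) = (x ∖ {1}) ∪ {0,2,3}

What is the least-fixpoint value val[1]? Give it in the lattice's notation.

{1}

Worklist (3 pops):
  #1 pop 0: in={} → {1,3} (no change)
  #2 pop 1: in={1,3} → {1} (was {}); enqueue []
  #3 pop 2: in={1,3} → {0,2,3} (was {0,3}); enqueue []

Fixpoint:
  val[0] = {1,3}
  val[1] = {1}
  val[2] = {0,2,3}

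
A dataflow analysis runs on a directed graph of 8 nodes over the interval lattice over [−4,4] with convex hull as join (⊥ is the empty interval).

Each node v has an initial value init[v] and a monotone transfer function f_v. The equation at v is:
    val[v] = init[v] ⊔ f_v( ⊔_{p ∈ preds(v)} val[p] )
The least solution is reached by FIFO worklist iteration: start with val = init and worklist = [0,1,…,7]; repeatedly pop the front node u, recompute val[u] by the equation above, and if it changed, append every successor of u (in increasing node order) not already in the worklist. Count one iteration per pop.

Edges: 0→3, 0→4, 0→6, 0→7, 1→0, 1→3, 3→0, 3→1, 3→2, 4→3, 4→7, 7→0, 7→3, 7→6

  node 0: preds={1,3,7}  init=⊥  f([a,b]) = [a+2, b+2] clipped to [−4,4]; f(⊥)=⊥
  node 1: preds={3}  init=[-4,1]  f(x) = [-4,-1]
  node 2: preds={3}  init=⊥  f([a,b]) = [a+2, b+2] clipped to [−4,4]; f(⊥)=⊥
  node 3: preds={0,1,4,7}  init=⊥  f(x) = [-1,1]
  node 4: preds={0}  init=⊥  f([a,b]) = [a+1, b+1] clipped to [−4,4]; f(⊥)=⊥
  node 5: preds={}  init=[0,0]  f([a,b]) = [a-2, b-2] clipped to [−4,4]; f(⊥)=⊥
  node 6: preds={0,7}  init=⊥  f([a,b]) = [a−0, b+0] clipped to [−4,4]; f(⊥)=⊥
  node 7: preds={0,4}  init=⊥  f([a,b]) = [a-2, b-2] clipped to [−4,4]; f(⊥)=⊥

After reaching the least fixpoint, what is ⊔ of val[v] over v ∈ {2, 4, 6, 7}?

Worklist (15 pops):
  #1 pop 0: in=[-4,1] → [-2,3] (was ⊥); enqueue []
  #2 pop 1: in=⊥ → [-4,1] (no change)
  #3 pop 2: in=⊥ → ⊥ (no change)
  #4 pop 3: in=[-4,3] → [-1,1] (was ⊥); enqueue [0,1,2]
  #5 pop 4: in=[-2,3] → [-1,4] (was ⊥); enqueue [3]
  #6 pop 5: in=⊥ → [0,0] (no change)
  #7 pop 6: in=[-2,3] → [-2,3] (was ⊥); enqueue []
  #8 pop 7: in=[-2,4] → [-4,2] (was ⊥); enqueue [6]
  #9 pop 0: in=[-4,2] → [-2,4] (was [-2,3]); enqueue [4,7]
  #10 pop 1: in=[-1,1] → [-4,1] (no change)
  #11 pop 2: in=[-1,1] → [1,3] (was ⊥); enqueue []
  #12 pop 3: in=[-4,4] → [-1,1] (no change)
  #13 pop 6: in=[-4,4] → [-4,4] (was [-2,3]); enqueue []
  #14 pop 4: in=[-2,4] → [-1,4] (no change)
  #15 pop 7: in=[-2,4] → [-4,2] (no change)

Fixpoint:
  val[0] = [-2,4]
  val[1] = [-4,1]
  val[2] = [1,3]
  val[3] = [-1,1]
  val[4] = [-1,4]
  val[5] = [0,0]
  val[6] = [-4,4]
  val[7] = [-4,2]

[-4,4]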